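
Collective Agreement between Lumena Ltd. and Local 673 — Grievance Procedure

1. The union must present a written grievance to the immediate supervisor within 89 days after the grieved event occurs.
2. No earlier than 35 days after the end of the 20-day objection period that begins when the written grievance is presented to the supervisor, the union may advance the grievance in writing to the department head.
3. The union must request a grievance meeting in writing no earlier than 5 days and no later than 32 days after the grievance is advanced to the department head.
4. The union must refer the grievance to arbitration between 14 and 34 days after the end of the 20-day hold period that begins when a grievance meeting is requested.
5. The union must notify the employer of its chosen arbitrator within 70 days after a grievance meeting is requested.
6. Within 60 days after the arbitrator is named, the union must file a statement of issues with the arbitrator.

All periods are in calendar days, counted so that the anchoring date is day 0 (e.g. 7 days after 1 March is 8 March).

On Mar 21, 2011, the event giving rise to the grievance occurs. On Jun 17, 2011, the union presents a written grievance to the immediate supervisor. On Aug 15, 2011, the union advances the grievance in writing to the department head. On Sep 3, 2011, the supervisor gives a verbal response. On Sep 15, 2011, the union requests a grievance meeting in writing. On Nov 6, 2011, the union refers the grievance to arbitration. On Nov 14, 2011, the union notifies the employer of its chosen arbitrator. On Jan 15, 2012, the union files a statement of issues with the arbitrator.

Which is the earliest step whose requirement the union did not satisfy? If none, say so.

Step 6

Step 1: 89 days after Mar 21, 2011 (when the grieved event occurs) is Jun 18, 2011; Jun 17, 2011 is within that limit.
Step 2: the earliest permitted date is 35 days after Jul 7, 2011 (end of the 20-day objection period, which began when the written grievance is presented to the supervisor on Jun 17, 2011), i.e. Aug 11, 2011; Aug 15, 2011 is on or after that date.
Step 3: the window is 5–32 days after Aug 15, 2011 (when the grievance is advanced to the department head), so Aug 20, 2011 through Sep 16, 2011; Sep 15, 2011 falls inside that range.
Step 4: the window is 14–34 days after Oct 5, 2011 (end of the 20-day hold period, which began when a grievance meeting is requested on Sep 15, 2011), so Oct 19, 2011 through Nov 8, 2011; done Nov 6, 2011, which is between those dates.
Step 5: 70 days after Sep 15, 2011 (when a grievance meeting is requested) is Nov 24, 2011; Nov 14, 2011 is within that limit.
Step 6: 60 days after Nov 14, 2011 (when the arbitrator is named) is Jan 13, 2012; done Jan 15, 2012 — 2 days late.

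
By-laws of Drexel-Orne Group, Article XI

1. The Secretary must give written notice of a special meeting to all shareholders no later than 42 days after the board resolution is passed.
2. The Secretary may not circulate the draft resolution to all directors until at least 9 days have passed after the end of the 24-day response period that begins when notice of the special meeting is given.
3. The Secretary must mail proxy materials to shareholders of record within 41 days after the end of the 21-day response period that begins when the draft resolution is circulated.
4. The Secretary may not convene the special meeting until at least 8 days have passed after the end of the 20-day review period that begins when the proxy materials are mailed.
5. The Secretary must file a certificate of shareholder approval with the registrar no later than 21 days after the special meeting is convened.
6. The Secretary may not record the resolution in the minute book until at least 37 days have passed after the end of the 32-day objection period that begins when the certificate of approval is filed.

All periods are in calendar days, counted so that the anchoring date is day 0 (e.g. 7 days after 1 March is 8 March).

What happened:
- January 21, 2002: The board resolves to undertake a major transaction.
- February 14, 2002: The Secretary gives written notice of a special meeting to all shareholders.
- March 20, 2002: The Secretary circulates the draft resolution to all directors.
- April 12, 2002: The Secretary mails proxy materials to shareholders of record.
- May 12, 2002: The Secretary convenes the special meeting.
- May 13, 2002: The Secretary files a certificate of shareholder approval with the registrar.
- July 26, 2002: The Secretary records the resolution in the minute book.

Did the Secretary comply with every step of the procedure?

Yes

Step 1 — counting 42 days from January 21, 2002 (when the board resolution is passed) gives a deadline of March 4, 2002; February 14, 2002 is within that limit.
Step 2 — must wait 9 days from March 10, 2002 (end of the 24-day response period, which began when notice of the special meeting is given on February 14, 2002), so not before March 19, 2002; March 20, 2002 is on or after that date.
Step 3 — counting 41 days from April 10, 2002 (end of the 21-day response period, which began when the draft resolution is circulated on March 20, 2002) gives a deadline of May 21, 2002; April 12, 2002 is within that limit.
Step 4 — must wait 8 days from May 2, 2002 (end of the 20-day review period, which began when the proxy materials are mailed on April 12, 2002), so not before May 10, 2002; May 12, 2002 is on or after that date.
Step 5 — counting 21 days from May 12, 2002 (when the special meeting is convened) gives a deadline of June 2, 2002; completed May 13, 2002, before the deadline.
Step 6 — must wait 37 days from June 14, 2002 (end of the 32-day objection period, which began when the certificate of approval is filed on May 13, 2002), so not before July 21, 2002; done July 26, 2002 — permitted.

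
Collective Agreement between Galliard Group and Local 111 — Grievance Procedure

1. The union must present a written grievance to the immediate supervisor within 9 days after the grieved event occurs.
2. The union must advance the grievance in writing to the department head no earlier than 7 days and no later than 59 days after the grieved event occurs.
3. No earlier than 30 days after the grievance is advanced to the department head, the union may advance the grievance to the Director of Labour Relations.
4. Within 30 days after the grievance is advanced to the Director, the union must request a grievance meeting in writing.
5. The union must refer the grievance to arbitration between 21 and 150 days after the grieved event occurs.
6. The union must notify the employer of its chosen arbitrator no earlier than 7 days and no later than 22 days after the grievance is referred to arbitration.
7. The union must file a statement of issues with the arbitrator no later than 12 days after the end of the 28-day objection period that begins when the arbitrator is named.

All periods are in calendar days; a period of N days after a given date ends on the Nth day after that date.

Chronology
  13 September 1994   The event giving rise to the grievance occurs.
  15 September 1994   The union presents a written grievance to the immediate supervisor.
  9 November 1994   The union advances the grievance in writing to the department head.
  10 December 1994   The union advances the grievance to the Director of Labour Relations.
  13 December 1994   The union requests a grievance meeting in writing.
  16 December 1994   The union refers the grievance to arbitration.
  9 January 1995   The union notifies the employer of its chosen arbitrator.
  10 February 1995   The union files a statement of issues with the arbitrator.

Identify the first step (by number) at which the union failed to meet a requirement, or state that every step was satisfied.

Step 6

Step 1: 9 days after 13 September 1994 (when the grieved event occurs) is 22 September 1994; completed 15 September 1994, before the deadline.
Step 2: the window is 7–59 days after 13 September 1994 (when the grieved event occurs), so 20 September 1994 through 11 November 1994; done 9 November 1994 — within the window.
Step 3: the earliest permitted date is 30 days after 9 November 1994 (when the grievance is advanced to the department head), i.e. 9 December 1994; done 10 December 1994 — permitted.
Step 4: 30 days after 10 December 1994 (when the grievance is advanced to the Director) is 9 January 1995; done 13 December 1994 — timely.
Step 5: the window is 21–150 days after 13 September 1994 (when the grieved event occurs), so 4 October 1994 through 10 February 1995; done 16 December 1994, which is between those dates.
Step 6: the window is 7–22 days after 16 December 1994 (when the grievance is referred to arbitration), so 23 December 1994 through 7 January 1995; 9 January 1995 is 2 days past the end of the window.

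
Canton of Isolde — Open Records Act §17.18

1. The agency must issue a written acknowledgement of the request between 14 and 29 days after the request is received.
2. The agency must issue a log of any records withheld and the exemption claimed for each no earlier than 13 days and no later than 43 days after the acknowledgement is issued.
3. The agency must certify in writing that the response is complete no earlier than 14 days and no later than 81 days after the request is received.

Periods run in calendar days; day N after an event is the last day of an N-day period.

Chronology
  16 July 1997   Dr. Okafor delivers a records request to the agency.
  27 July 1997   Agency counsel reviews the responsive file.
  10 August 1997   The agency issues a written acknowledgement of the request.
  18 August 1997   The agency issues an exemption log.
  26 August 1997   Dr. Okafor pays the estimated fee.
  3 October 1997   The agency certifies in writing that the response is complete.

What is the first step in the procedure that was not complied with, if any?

Step 2

(1) the permitted window runs from 16 July 1997 + 14 = 30 July 1997 to 16 July 1997 + 29 = 14 August 1997; done 10 August 1997 — within the window.
(2) the permitted window runs from 10 August 1997 + 13 = 23 August 1997 to 10 August 1997 + 43 = 22 September 1997; done 18 August 1997 — 5 days before the window opened.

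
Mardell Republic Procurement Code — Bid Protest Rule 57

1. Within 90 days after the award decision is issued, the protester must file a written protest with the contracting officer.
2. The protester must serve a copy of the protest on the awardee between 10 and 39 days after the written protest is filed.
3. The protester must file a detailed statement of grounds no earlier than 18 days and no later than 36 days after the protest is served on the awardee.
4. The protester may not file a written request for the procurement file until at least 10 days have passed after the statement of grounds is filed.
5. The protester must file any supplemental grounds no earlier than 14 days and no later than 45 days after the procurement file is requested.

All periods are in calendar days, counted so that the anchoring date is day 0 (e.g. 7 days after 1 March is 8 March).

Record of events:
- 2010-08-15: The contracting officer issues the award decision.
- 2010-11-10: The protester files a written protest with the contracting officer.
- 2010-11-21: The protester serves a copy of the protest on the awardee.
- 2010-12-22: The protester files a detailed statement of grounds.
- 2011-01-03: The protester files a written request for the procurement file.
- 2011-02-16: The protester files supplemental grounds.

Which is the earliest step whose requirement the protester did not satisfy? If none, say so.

Step 1 — counting 90 days from 2010-08-15 (when the award decision is issued) gives a deadline of 2010-11-13; completed 2010-11-10, before the deadline.
Step 2 — 10 and 39 days from 2010-11-10 (when the written protest is filed) are 2010-11-20 and 2010-12-19 respectively; done 2010-11-21 — within the window.
Step 3 — 18 and 36 days from 2010-11-21 (when the protest is served on the awardee) are 2010-12-09 and 2010-12-27 respectively; done 2010-12-22, which is between those dates.
Step 4 — must wait 10 days from 2010-12-22 (when the statement of grounds is filed), so not before 2011-01-01; done 2011-01-03 — permitted.
Step 5 — 14 and 45 days from 2011-01-03 (when the procurement file is requested) are 2011-01-17 and 2011-02-17 respectively; 2011-02-16 falls inside that range.

None — every step was satisfied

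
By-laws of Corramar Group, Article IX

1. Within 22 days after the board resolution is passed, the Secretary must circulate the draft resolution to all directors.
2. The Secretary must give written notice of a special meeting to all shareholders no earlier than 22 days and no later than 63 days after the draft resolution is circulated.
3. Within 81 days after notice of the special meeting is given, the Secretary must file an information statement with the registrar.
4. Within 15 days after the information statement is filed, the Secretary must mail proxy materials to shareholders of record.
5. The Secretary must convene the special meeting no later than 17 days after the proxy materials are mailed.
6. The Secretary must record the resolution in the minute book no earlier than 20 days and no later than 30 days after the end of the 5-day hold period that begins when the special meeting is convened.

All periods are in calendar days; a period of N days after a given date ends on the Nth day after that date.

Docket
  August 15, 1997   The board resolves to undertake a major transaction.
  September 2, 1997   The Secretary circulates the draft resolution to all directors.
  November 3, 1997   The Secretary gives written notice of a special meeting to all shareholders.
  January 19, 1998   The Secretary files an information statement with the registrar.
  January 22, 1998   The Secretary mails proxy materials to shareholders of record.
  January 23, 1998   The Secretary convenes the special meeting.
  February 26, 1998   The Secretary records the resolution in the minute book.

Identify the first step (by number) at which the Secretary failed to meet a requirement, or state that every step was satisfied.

Step 1: 22 days after August 15, 1997 (when the board resolution is passed) is September 6, 1997; completed September 2, 1997, before the deadline.
Step 2: the window is 22–63 days after September 2, 1997 (when the draft resolution is circulated), so September 24, 1997 through November 4, 1997; done November 3, 1997, which is between those dates.
Step 3: 81 days after November 3, 1997 (when notice of the special meeting is given) is January 23, 1998; completed January 19, 1998, before the deadline.
Step 4: 15 days after January 19, 1998 (when the information statement is filed) is February 3, 1998; done January 22, 1998 — timely.
Step 5: 17 days after January 22, 1998 (when the proxy materials are mailed) is February 8, 1998; completed January 23, 1998, before the deadline.
Step 6: the window is 20–30 days after January 28, 1998 (end of the 5-day hold period, which began when the special meeting is convened on January 23, 1998), so February 17, 1998 through February 27, 1998; February 26, 1998 falls inside that range.

None — every step was satisfied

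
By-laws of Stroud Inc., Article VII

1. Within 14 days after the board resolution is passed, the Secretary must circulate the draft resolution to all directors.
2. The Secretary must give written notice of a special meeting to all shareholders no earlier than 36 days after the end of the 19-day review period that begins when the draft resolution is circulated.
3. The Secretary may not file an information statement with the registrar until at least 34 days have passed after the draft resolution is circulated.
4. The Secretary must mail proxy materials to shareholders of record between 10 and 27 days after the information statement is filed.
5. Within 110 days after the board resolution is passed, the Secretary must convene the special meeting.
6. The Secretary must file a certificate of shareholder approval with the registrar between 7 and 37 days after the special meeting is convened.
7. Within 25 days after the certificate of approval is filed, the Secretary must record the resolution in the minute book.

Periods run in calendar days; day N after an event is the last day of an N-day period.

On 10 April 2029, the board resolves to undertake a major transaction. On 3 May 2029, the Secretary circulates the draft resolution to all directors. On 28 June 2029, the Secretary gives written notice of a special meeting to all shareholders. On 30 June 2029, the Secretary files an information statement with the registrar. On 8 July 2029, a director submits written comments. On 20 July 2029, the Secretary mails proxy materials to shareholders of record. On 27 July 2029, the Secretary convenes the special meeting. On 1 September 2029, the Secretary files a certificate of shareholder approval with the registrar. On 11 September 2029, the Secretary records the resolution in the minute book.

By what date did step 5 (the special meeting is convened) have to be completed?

29 July 2029

Step 5 runs from 10 April 2029, when the board resolution is passed. 110 days after 10 April 2029 is 29 July 2029.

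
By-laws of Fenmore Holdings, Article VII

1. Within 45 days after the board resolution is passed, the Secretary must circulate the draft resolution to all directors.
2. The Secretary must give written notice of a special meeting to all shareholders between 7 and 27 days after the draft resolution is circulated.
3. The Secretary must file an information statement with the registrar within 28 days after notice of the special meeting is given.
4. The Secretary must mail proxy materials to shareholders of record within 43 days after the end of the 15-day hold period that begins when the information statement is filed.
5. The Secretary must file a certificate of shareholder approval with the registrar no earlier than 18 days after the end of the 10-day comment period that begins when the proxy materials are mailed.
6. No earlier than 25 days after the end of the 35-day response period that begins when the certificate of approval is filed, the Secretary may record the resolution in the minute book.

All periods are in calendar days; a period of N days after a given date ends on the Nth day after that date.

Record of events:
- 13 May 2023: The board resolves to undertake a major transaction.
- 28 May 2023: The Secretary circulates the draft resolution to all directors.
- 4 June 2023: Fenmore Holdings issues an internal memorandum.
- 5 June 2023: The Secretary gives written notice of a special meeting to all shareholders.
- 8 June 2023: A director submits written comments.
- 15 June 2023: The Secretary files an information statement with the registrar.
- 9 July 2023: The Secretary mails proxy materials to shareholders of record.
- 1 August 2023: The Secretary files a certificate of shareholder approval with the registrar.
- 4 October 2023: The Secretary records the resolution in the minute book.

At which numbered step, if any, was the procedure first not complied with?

Step 1: 45 days after 13 May 2023 (when the board resolution is passed) is 27 June 2023; 28 May 2023 is within that limit.
Step 2: the window is 7–27 days after 28 May 2023 (when the draft resolution is circulated), so 4 June 2023 through 24 June 2023; done 5 June 2023, which is between those dates.
Step 3: 28 days after 5 June 2023 (when notice of the special meeting is given) is 3 July 2023; completed 15 June 2023, before the deadline.
Step 4: 43 days after 30 June 2023 (end of the 15-day hold period, which began when the information statement is filed on 15 June 2023) is 12 August 2023; 9 July 2023 is within that limit.
Step 5: the earliest permitted date is 18 days after 19 July 2023 (end of the 10-day comment period, which began when the proxy materials are mailed on 9 July 2023), i.e. 6 August 2023; acted on 1 August 2023, 5 days prematurely.
No need to go further; step 5 was not satisfied.

Step 5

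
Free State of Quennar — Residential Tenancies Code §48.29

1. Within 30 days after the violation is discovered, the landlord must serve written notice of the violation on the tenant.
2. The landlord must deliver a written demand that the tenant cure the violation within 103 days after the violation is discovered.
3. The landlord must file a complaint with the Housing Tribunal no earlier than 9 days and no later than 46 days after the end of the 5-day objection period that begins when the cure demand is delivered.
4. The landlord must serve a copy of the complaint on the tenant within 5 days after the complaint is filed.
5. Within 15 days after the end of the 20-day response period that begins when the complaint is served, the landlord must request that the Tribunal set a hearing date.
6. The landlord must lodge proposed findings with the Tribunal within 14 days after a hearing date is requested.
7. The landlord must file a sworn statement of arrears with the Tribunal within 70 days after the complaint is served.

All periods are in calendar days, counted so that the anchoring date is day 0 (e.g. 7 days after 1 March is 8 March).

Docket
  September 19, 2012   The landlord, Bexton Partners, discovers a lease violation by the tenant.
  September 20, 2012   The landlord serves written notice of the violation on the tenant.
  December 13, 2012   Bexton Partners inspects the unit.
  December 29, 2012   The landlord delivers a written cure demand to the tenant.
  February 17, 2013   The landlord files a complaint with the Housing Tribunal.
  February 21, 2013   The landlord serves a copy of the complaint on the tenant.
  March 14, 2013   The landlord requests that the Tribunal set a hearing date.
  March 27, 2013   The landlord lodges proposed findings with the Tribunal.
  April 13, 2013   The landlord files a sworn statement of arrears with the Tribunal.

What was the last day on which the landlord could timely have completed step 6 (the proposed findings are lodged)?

March 28, 2013

Step 6 runs from March 14, 2013, when a hearing date is requested. 14 days after March 14, 2013 is March 28, 2013.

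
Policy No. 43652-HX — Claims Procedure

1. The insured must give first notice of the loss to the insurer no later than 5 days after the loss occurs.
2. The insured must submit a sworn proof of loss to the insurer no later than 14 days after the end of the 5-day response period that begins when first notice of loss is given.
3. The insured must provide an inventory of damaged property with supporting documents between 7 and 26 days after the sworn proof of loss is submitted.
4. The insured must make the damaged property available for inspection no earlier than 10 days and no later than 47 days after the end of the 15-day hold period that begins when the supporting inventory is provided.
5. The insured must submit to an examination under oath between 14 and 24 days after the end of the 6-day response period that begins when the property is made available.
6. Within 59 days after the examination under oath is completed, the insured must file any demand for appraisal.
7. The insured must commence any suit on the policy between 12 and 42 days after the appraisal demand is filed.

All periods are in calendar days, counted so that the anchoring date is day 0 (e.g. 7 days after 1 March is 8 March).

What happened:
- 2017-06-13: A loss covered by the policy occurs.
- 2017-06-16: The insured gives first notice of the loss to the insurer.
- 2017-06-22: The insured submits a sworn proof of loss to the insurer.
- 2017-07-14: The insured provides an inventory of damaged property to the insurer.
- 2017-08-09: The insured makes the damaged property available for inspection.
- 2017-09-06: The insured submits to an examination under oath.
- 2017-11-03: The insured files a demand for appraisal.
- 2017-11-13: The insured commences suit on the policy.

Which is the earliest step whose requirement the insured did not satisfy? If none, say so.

Step 1 — counting 5 days from 2017-06-13 (when the loss occurs) gives a deadline of 2017-06-18; 2017-06-16 is within that limit.
Step 2 — counting 14 days from 2017-06-21 (end of the 5-day response period, which began when first notice of loss is given on 2017-06-16) gives a deadline of 2017-07-05; completed 2017-06-22, before the deadline.
Step 3 — 7 and 26 days from 2017-06-22 (when the sworn proof of loss is submitted) are 2017-06-29 and 2017-07-18 respectively; done 2017-07-14 — within the window.
Step 4 — 10 and 47 days from 2017-07-29 (end of the 15-day hold period, which began when the supporting inventory is provided on 2017-07-14) are 2017-08-08 and 2017-09-14 respectively; done 2017-08-09, which is between those dates.
Step 5 — 14 and 24 days from 2017-08-15 (end of the 6-day response period, which began when the property is made available on 2017-08-09) are 2017-08-29 and 2017-09-08 respectively; 2017-09-06 falls inside that range.
Step 6 — counting 59 days from 2017-09-06 (when the examination under oath is completed) gives a deadline of 2017-11-04; 2017-11-03 is within that limit.
Step 7 — 12 and 42 days from 2017-11-03 (when the appraisal demand is filed) are 2017-11-15 and 2017-12-15 respectively; done 2017-11-13 — 2 days before the window opened.

Step 7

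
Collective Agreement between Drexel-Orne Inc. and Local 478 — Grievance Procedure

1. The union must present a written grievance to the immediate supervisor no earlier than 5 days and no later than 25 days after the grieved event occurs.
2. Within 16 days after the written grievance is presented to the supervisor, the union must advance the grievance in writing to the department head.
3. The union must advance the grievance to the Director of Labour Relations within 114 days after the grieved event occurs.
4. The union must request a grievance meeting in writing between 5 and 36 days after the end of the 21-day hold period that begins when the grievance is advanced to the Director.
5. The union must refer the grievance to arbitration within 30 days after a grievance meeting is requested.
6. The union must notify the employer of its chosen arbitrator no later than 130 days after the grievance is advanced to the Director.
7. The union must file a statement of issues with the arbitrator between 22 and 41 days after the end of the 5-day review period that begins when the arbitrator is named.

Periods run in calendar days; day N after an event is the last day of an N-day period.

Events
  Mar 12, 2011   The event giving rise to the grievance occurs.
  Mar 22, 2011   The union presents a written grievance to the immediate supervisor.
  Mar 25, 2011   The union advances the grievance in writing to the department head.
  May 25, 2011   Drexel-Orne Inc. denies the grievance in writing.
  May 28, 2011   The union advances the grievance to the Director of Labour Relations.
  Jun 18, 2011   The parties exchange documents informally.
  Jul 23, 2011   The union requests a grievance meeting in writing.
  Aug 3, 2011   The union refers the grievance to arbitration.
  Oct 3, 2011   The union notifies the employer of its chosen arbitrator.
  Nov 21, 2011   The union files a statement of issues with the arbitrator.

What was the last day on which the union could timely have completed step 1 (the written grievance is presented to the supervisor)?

Apr 6, 2011

Step 1 runs from Mar 12, 2011, when the grieved event occurs. The window is 5–25 days after Mar 12, 2011; it closes on Apr 6, 2011.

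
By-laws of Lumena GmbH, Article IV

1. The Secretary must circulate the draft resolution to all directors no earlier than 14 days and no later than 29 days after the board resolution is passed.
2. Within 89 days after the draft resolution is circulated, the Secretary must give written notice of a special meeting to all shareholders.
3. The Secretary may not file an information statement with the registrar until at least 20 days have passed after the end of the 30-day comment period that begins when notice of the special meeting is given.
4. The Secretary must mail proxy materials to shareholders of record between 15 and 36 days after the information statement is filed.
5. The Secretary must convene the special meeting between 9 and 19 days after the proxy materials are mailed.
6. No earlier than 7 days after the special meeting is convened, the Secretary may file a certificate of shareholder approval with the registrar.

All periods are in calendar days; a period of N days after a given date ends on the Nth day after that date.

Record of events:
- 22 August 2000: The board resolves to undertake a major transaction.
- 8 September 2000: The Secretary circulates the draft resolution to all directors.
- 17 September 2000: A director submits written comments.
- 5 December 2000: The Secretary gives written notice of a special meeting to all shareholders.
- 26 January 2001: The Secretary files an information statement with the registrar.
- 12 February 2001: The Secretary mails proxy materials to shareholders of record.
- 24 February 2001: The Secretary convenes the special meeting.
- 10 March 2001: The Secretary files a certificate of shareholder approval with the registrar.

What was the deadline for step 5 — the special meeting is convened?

Step 5 runs from 12 February 2001, when the proxy materials are mailed. The window is 9–19 days after 12 February 2001; it closes on 3 March 2001.

3 March 2001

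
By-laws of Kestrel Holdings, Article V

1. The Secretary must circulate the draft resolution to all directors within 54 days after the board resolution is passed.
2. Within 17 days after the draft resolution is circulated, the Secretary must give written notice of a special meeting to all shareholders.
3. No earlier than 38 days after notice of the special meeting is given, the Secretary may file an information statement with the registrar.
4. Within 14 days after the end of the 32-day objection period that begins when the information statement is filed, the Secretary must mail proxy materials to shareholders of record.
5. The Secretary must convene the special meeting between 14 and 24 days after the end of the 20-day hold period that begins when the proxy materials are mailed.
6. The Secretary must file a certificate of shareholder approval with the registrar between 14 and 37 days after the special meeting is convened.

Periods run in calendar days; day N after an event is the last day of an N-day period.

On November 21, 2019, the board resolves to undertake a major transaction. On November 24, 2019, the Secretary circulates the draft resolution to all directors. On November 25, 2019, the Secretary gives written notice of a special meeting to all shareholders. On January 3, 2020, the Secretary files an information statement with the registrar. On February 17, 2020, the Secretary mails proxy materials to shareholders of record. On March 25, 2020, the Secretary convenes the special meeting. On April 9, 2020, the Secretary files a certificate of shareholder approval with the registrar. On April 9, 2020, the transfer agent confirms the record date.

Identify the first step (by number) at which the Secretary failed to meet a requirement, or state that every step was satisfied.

(1) due by November 21, 2019 + 54 days = January 14, 2020; done November 24, 2019 — timely.
(2) due by November 24, 2019 + 17 days = December 11, 2019; November 25, 2019 is within that limit.
(3) permitted from November 25, 2019 + 38 days = January 2, 2020 onward; January 3, 2020 is on or after that date.
(4) due by February 4, 2020 + 14 days = February 18, 2020; completed February 17, 2020, before the deadline.
(5) the permitted window runs from March 8, 2020 + 14 = March 22, 2020 to March 8, 2020 + 24 = April 1, 2020; done March 25, 2020, which is between those dates.
(6) the permitted window runs from March 25, 2020 + 14 = April 8, 2020 to March 25, 2020 + 37 = May 1, 2020; done April 9, 2020 — within the window.

None — every step was satisfied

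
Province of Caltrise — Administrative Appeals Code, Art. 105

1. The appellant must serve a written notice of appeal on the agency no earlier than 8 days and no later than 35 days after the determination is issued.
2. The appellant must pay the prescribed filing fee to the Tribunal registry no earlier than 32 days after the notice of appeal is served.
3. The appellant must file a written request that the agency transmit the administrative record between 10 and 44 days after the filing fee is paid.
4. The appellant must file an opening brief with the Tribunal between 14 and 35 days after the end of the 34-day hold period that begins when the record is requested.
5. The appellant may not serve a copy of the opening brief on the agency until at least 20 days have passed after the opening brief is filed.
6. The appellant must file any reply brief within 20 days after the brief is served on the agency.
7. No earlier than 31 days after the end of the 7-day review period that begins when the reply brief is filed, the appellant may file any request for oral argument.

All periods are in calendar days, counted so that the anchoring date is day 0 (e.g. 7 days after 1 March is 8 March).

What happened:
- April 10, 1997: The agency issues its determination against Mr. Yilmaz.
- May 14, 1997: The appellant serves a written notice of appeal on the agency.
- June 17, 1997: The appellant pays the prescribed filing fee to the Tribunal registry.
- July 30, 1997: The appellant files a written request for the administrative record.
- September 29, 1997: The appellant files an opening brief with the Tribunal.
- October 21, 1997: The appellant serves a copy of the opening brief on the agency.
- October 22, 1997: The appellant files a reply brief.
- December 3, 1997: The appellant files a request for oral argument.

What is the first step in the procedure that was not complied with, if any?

None — every step was satisfied

Step 1: the window is 8–35 days after April 10, 1997 (when the determination is issued), so April 18, 1997 through May 15, 1997; done May 14, 1997 — within the window.
Step 2: the earliest permitted date is 32 days after May 14, 1997 (when the notice of appeal is served), i.e. June 15, 1997; done June 17, 1997 — permitted.
Step 3: the window is 10–44 days after June 17, 1997 (when the filing fee is paid), so June 27, 1997 through July 31, 1997; July 30, 1997 falls inside that range.
Step 4: the window is 14–35 days after September 2, 1997 (end of the 34-day hold period, which began when the record is requested on July 30, 1997), so September 16, 1997 through October 7, 1997; done September 29, 1997, which is between those dates.
Step 5: the earliest permitted date is 20 days after September 29, 1997 (when the opening brief is filed), i.e. October 19, 1997; October 21, 1997 is on or after that date.
Step 6: 20 days after October 21, 1997 (when the brief is served on the agency) is November 10, 1997; done October 22, 1997 — timely.
Step 7: the earliest permitted date is 31 days after October 29, 1997 (end of the 7-day review period, which began when the reply brief is filed on October 22, 1997), i.e. November 29, 1997; December 3, 1997 is on or after that date.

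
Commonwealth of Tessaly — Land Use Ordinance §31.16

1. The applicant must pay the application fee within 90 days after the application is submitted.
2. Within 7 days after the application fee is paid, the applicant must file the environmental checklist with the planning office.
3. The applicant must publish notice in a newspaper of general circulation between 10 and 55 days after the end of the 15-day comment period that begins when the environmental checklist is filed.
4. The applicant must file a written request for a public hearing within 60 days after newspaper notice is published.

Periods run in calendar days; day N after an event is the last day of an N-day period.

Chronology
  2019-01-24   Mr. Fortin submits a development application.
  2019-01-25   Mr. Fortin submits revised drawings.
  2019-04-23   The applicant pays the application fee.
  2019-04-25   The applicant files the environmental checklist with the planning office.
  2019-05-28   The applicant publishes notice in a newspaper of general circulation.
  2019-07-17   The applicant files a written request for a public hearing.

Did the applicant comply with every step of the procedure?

Step 1 — counting 90 days from 2019-01-24 (when the application is submitted) gives a deadline of 2019-04-24; completed 2019-04-23, before the deadline.
Step 2 — counting 7 days from 2019-04-23 (when the application fee is paid) gives a deadline of 2019-04-30; 2019-04-25 is within that limit.
Step 3 — 10 and 55 days from 2019-05-10 (end of the 15-day comment period, which began when the environmental checklist is filed on 2019-04-25) are 2019-05-20 and 2019-07-04 respectively; done 2019-05-28 — within the window.
Step 4 — counting 60 days from 2019-05-28 (when newspaper notice is published) gives a deadline of 2019-07-27; 2019-07-17 is within that limit.

Yes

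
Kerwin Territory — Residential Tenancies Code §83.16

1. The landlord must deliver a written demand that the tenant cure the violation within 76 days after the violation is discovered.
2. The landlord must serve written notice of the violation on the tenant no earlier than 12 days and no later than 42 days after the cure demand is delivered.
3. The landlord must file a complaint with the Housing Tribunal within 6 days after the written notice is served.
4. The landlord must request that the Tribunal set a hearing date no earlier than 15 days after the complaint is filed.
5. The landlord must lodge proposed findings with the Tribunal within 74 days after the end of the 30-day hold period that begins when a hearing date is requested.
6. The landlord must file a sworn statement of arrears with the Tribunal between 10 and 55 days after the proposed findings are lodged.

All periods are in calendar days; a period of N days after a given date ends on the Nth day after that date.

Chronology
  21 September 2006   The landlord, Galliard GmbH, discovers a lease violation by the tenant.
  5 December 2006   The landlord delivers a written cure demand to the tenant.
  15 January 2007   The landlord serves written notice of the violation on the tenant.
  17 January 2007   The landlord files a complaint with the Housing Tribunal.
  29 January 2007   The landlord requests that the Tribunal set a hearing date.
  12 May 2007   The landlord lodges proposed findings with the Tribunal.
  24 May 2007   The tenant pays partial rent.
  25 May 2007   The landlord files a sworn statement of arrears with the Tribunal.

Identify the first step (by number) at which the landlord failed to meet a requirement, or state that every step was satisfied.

Step 4

Step 1: 76 days after 21 September 2006 (when the violation is discovered) is 6 December 2006; completed 5 December 2006, before the deadline.
Step 2: the window is 12–42 days after 5 December 2006 (when the cure demand is delivered), so 17 December 2006 through 16 January 2007; 15 January 2007 falls inside that range.
Step 3: 6 days after 15 January 2007 (when the written notice is served) is 21 January 2007; completed 17 January 2007, before the deadline.
Step 4: the earliest permitted date is 15 days after 17 January 2007 (when the complaint is filed), i.e. 1 February 2007; 29 January 2007 is 3 days before the earliest permitted date.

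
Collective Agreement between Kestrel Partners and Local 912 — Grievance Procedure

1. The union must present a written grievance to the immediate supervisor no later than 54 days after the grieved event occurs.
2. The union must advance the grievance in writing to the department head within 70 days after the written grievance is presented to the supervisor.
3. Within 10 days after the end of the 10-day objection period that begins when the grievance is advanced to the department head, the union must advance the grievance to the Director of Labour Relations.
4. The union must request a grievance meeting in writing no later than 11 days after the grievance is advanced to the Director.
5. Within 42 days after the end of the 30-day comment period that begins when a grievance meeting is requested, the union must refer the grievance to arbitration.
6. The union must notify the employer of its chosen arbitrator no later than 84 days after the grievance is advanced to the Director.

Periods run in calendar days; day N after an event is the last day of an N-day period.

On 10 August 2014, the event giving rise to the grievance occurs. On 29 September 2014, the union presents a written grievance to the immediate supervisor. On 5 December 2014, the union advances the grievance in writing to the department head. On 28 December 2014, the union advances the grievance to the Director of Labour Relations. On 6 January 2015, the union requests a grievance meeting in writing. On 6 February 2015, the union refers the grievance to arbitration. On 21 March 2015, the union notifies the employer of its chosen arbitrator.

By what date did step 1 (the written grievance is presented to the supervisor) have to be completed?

Step 1 runs from 10 August 2014, when the grieved event occurs. 54 days after 10 August 2014 is 3 October 2014.

3 October 2014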